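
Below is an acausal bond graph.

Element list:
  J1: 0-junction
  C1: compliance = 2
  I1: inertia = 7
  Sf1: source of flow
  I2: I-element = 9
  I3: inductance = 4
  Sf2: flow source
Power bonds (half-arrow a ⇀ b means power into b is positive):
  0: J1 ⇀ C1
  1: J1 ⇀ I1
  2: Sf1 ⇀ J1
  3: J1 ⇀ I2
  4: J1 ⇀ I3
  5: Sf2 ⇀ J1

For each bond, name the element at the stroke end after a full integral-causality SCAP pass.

b2 stroke at Sf1  (Sf1: flow source, stroke at near end)
b5 stroke at Sf2  (Sf2 fixes flow; stroke at Sf2)
b0 stroke at J1  (prefer integral on C1)
b1 stroke at I1  (J1 effort already set via bond 0)
b3 stroke at I2  (0-jn J1 has e-setter on 0)
b4 stroke at I3  (J1: bond 0 brought effort, rest push out)

β0 |J1
β1 |I1
β2 |Sf1
β3 |I2
β4 |I3
β5 |Sf2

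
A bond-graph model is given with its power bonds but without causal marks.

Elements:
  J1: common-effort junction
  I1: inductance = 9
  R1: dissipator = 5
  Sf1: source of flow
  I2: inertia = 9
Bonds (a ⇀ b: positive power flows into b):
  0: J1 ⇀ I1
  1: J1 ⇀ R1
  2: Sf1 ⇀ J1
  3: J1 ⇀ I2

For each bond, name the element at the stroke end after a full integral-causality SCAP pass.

b0 stroke→I1
b1 stroke→J1
b2 stroke→Sf1
b3 stroke→I2

bond 2 →Sf1  (Sf1: flow source, stroke at near end)
bond 0 →I1  (I1 outputs flow p/I1)
bond 3 →I2  (I2: I, integral causality)
bond 1 →J1  (J1 needs exactly one e-in)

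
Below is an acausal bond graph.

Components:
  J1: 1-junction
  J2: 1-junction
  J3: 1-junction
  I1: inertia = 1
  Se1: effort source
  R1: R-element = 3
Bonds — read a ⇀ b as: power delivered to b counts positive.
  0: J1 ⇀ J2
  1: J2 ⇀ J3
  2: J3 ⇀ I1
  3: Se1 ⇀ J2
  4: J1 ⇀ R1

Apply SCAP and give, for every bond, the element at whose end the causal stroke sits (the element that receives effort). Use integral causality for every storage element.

β0 stroke at J2
β1 stroke at J3
β2 stroke at I1
β3 stroke at J2
β4 stroke at J1

bond 3 stroke→J2  (Se1 (Se) sets effort on bond)
bond 2 stroke→I1  (I1 integral (f out))
bond 1 stroke→J3  (common-f at J3 fixed by 2)
bond 0 stroke→J2  (1-jn J2 has f-setter on 1)
bond 4 stroke→J1  (J1: bond 0 brought flow, rest push out)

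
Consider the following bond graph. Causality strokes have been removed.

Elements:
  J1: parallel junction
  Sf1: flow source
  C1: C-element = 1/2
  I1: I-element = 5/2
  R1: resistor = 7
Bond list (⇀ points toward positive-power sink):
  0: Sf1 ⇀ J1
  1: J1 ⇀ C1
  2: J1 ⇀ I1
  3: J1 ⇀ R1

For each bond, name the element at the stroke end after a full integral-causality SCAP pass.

β0 stroke at Sf1  (Sf1 (Sf) sets flow on bond)
β1 stroke at J1  (C1 outputs effort q/C1)
β2 stroke at I1  (0-jn J1 has e-setter on 1)
β3 stroke at R1  (common-e at J1 fixed by 1)

bond 0 |Sf1
bond 1 |J1
bond 2 |I1
bond 3 |R1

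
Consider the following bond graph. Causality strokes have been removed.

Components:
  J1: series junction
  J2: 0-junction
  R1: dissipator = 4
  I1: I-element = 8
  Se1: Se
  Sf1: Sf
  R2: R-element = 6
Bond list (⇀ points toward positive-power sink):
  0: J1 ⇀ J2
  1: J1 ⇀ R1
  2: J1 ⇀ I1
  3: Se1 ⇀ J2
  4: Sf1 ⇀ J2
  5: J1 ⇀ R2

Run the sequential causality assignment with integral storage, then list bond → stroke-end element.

b0 stroke at J1
b1 stroke at J1
b2 stroke at I1
b3 stroke at J2
b4 stroke at Sf1
b5 stroke at J1

bond 3 →J2  (Se1 fixes effort; stroke away)
bond 4 →Sf1  (Sf1: flow source, stroke at near end)
bond 0 →J1  (0-jn J2 has e-setter on 3)
bond 2 →I1  (I1 integral (f out))
bond 1 →J1  (J1 flow already set via bond 2)
bond 5 →J1  (J1: bond 2 brought flow, rest push out)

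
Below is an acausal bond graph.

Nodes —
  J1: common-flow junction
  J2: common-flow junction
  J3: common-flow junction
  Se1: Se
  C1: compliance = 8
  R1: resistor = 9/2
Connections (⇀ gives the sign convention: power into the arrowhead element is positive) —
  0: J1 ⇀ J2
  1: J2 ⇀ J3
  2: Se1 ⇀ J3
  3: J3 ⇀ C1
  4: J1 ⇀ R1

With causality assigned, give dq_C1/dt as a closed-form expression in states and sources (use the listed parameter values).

b2 stroke at J3  (Se1 (Se) sets effort on bond)
b3 stroke at J3  (C1: C, integral causality)
b1 stroke at J2  (J3 needs exactly one f-in)
b0 stroke at J1  (only one flow-in slot at J2)
b4 stroke at R1  (closing 1-jn rule on J1)

dq_C1/dt = 2*E_Se1/9 - q_C1/36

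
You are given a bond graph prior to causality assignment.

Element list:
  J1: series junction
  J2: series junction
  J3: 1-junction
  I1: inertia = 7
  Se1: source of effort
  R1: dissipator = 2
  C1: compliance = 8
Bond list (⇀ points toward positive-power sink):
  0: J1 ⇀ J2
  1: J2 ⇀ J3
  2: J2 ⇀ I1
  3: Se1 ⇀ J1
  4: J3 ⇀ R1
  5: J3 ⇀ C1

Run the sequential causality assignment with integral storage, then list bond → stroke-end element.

#3 stroke→J1  (Se1 (Se) sets effort on bond)
#0 stroke→J2  (closing 1-jn rule on J1)
#2 stroke→I1  (prefer integral on I1)
#1 stroke→J2  (J2 flow already set via bond 2)
#4 stroke→J3  (common-f at J3 fixed by 1)
#5 stroke→J3  (common-f at J3 fixed by 1)

β0 stroke at J2
β1 stroke at J2
β2 stroke at I1
β3 stroke at J1
β4 stroke at J3
β5 stroke at J3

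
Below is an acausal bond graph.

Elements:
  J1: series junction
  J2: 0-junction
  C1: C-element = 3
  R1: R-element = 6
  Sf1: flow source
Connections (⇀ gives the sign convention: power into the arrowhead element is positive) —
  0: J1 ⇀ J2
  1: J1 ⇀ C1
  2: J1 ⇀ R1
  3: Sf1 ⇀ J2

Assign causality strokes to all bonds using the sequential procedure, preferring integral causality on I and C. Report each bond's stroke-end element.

β0 →J2
β1 →J1
β2 →J1
β3 →Sf1

bond 3 stroke at Sf1  (Sf1: flow source, stroke at near end)
bond 0 stroke at J2  (J2: last free bond brings effort in)
bond 1 stroke at J1  (common-f at J1 fixed by 0)
bond 2 stroke at J1  (common-f at J1 fixed by 0)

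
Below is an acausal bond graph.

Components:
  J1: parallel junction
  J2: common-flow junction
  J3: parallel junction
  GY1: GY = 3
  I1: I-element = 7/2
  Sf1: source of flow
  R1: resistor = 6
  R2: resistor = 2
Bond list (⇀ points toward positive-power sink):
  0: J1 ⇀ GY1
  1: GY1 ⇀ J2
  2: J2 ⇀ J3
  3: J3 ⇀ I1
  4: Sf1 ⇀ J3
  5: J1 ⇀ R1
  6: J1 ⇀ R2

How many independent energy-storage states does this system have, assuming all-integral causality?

1  (I1 all integral)

bond 4 |Sf1  (Sf1: flow source, stroke at near end)
bond 3 |I1  (prefer integral on I1)
bond 2 |J3  (closing 0-jn rule on J3)
bond 1 |J2  (J2: bond 2 brought flow, rest push out)
bond 0 |J1  (through GY1, causality inverts; strokes same side of GY1)
bond 5 |R1  (0-jn J1 has e-setter on 0)
bond 6 |R2  (J1 effort already set via bond 0)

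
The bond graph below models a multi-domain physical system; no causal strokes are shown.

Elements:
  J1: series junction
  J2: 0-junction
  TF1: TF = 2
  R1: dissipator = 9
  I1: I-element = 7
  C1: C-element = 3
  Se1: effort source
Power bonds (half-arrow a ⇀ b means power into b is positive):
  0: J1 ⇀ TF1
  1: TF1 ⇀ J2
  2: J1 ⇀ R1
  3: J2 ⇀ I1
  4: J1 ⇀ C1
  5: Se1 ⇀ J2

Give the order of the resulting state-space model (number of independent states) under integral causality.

2  (C1, I1 all integral)

b5 →J2  (source Se1 imposes e)
b1 →TF1  (common-e at J2 fixed by 5)
b3 →I1  (common-e at J2 fixed by 5)
b0 →J1  (TF1 one-in-one-out from 1)
b4 →J1  (C1 integral (e out))
b2 →R1  (only one flow-in slot at J1)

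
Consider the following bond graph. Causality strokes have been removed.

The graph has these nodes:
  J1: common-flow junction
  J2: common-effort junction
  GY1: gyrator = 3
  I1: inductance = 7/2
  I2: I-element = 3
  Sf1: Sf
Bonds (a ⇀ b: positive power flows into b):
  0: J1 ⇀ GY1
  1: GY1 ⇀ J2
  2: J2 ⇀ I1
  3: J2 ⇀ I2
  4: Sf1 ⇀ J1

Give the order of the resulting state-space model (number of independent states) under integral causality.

2  (I1, I2 all integral)

b4 →Sf1  (Sf1 (Sf) sets flow on bond)
b0 →J1  (1-jn J1 has f-setter on 4)
b1 →J2  (GY1 both-in/both-out from 0)
b2 →I1  (0-jn J2 has e-setter on 1)
b3 →I2  (J2: bond 1 brought effort, rest push out)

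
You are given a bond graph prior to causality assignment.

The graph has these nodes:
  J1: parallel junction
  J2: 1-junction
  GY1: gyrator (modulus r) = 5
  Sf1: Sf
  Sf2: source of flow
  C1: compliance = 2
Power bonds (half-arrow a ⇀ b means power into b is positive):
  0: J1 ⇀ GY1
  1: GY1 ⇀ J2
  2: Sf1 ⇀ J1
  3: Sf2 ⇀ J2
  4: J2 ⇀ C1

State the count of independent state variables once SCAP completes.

1  (C1 all integral)

β2 |Sf1  (Sf1 fixes flow; stroke at Sf1)
β3 |Sf2  (Sf2 (Sf) sets flow on bond)
β0 |J1  (closing 0-jn rule on J1)
β1 |J2  (common-f at J2 fixed by 3)
β4 |J2  (J2 flow already set via bond 3)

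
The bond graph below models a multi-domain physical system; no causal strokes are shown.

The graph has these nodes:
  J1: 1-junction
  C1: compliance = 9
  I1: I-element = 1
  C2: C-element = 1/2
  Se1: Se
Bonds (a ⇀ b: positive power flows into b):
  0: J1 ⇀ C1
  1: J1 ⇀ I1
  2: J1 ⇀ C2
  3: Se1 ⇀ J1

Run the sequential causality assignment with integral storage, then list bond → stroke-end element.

b0 →J1
b1 →I1
b2 →J1
b3 →J1

bond 3 |J1  (Se1: effort source, stroke at far end)
bond 0 |J1  (C1 outputs effort q/C1)
bond 1 |I1  (I1 integral (f out))
bond 2 |J1  (common-f at J1 fixed by 1)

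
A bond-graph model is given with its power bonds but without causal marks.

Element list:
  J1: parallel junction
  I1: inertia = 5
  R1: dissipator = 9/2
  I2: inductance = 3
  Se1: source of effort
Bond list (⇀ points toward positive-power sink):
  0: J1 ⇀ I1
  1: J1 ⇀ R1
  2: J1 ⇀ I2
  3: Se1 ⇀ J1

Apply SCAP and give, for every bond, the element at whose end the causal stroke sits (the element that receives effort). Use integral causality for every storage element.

β0 stroke at I1
β1 stroke at R1
β2 stroke at I2
β3 stroke at J1

β3 |J1  (Se1 fixes effort; stroke away)
β0 |I1  (J1: bond 3 brought effort, rest push out)
β1 |R1  (common-e at J1 fixed by 3)
β2 |I2  (J1: bond 3 brought effort, rest push out)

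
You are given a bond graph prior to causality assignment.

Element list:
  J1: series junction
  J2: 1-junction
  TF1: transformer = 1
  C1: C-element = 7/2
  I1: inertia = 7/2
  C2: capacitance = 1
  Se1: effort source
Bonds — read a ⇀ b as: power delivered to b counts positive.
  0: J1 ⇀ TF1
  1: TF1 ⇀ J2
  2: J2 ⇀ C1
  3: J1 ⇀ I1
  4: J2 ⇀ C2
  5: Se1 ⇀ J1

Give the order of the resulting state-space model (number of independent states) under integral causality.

#5 stroke→J1  (source Se1 imposes e)
#2 stroke→J2  (C1 integral (e out))
#3 stroke→I1  (I1 integral (f out))
#0 stroke→J1  (common-f at J1 fixed by 3)
#1 stroke→TF1  (TF1 one-in-one-out from 0)
#4 stroke→J2  (J2 flow already set via bond 1)

3  (C1, C2, I1 all integral)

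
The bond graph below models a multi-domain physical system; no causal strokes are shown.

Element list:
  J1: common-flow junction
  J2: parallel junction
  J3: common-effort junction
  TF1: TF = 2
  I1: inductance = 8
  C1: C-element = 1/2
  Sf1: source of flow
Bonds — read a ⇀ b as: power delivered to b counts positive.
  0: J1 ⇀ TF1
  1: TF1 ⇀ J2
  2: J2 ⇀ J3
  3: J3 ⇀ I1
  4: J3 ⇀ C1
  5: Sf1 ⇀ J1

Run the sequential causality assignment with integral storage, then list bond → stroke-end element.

#0 |J1
#1 |TF1
#2 |J2
#3 |I1
#4 |J3
#5 |Sf1

β5 |Sf1  (source Sf1 imposes f)
β0 |J1  (common-f at J1 fixed by 5)
β1 |TF1  (TF TF1: opposite of bond 0)
β2 |J2  (only one effort-in slot at J2)
β3 |I1  (I1 integral (f out))
β4 |J3  (J3 needs exactly one e-in)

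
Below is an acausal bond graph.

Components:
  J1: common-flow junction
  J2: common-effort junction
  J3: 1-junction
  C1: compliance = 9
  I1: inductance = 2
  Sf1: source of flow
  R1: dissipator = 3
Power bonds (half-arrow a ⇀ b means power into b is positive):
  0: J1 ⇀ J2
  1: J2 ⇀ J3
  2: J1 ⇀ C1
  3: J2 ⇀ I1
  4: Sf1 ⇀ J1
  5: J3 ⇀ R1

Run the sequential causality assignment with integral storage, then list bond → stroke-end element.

bond 0 stroke→J1
bond 1 stroke→J2
bond 2 stroke→J1
bond 3 stroke→I1
bond 4 stroke→Sf1
bond 5 stroke→J3

bond 4 →Sf1  (Sf1: flow source, stroke at near end)
bond 0 →J1  (J1 flow already set via bond 4)
bond 2 →J1  (common-f at J1 fixed by 4)
bond 3 →I1  (I1 integral (f out))
bond 1 →J2  (J2: last free bond brings effort in)
bond 5 →J3  (J3: bond 1 brought flow, rest push out)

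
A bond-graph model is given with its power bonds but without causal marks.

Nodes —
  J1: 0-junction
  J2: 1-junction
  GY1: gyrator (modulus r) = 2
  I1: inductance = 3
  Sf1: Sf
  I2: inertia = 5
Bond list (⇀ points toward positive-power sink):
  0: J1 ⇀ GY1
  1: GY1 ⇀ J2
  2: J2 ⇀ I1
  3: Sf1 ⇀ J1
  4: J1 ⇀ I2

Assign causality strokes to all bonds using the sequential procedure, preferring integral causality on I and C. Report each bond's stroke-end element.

#3 stroke at Sf1  (Sf1: flow source, stroke at near end)
#2 stroke at I1  (I1 integral (f out))
#1 stroke at J2  (common-f at J2 fixed by 2)
#0 stroke at J1  (GY1 both-in/both-out from 1)
#4 stroke at I2  (J1 effort already set via bond 0)

#0 stroke at J1
#1 stroke at J2
#2 stroke at I1
#3 stroke at Sf1
#4 stroke at I2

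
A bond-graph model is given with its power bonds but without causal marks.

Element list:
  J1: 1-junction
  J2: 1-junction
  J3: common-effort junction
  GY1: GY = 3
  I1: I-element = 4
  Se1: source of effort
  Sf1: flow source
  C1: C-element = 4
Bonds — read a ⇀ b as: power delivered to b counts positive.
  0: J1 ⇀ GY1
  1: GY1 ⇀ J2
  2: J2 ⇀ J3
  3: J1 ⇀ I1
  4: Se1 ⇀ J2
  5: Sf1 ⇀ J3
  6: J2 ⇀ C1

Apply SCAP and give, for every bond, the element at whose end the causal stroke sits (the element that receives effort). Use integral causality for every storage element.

#0 |J1
#1 |J2
#2 |J3
#3 |I1
#4 |J2
#5 |Sf1
#6 |J2

b4 stroke at J2  (Se1 fixes effort; stroke away)
b5 stroke at Sf1  (Sf1: flow source, stroke at near end)
b2 stroke at J3  (J3: last free bond brings effort in)
b1 stroke at J2  (J2: bond 2 brought flow, rest push out)
b6 stroke at J2  (common-f at J2 fixed by 2)
b0 stroke at J1  (GY GY1: same side as bond 1)
b3 stroke at I1  (closing 1-jn rule on J1)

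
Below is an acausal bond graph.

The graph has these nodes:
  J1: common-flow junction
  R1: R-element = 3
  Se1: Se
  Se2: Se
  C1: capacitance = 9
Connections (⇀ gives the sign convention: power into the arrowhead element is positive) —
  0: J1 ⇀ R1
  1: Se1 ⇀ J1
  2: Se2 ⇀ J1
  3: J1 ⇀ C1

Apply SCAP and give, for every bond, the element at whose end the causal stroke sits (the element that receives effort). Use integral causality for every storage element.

bond 1 stroke→J1  (Se1 (Se) sets effort on bond)
bond 2 stroke→J1  (source Se2 imposes e)
bond 3 stroke→J1  (prefer integral on C1)
bond 0 stroke→R1  (only one flow-in slot at J1)

bond 0 |R1
bond 1 |J1
bond 2 |J1
bond 3 |J1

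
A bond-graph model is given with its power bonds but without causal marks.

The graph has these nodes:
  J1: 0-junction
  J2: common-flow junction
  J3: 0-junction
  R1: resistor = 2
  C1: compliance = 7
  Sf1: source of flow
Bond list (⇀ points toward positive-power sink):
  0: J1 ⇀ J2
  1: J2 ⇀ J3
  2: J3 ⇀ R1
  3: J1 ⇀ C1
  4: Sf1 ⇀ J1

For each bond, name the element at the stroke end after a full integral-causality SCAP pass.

b4 |Sf1  (Sf1 (Sf) sets flow on bond)
b3 |J1  (C1 outputs effort q/C1)
b0 |J2  (common-e at J1 fixed by 3)
b1 |J3  (closing 1-jn rule on J2)
b2 |R1  (J3 effort already set via bond 1)

#0 stroke at J2
#1 stroke at J3
#2 stroke at R1
#3 stroke at J1
#4 stroke at Sf1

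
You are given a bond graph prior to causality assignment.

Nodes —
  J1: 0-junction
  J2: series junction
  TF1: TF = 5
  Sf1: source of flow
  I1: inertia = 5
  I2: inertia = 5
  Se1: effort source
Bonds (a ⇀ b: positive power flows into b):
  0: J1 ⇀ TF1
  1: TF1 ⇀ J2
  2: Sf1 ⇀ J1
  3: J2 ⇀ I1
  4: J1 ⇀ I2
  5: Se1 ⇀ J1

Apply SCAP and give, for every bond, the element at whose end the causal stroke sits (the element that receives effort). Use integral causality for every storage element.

β0 |TF1
β1 |J2
β2 |Sf1
β3 |I1
β4 |I2
β5 |J1

bond 2 →Sf1  (Sf1 fixes flow; stroke at Sf1)
bond 5 →J1  (Se1 (Se) sets effort on bond)
bond 0 →TF1  (common-e at J1 fixed by 5)
bond 4 →I2  (J1 effort already set via bond 5)
bond 1 →J2  (through TF1, causality passes straight; one stroke at TF1)
bond 3 →I1  (only one flow-in slot at J2)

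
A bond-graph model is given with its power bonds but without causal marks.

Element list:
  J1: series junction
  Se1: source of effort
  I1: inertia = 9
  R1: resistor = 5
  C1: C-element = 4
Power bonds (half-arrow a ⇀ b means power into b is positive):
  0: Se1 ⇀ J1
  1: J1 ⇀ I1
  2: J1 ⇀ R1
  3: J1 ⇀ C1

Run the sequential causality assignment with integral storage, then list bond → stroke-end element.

bond 0 stroke→J1  (Se1 (Se) sets effort on bond)
bond 1 stroke→I1  (I1 outputs flow p/I1)
bond 2 stroke→J1  (J1: bond 1 brought flow, rest push out)
bond 3 stroke→J1  (1-jn J1 has f-setter on 1)

b0 stroke→J1
b1 stroke→I1
b2 stroke→J1
b3 stroke→J1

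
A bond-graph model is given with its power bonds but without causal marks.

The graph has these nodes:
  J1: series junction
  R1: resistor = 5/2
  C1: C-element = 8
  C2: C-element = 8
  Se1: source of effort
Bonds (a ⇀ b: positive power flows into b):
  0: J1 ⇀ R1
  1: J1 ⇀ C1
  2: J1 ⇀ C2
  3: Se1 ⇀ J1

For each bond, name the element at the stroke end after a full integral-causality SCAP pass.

bond 3 →J1  (Se1 fixes effort; stroke away)
bond 1 →J1  (prefer integral on C1)
bond 2 →J1  (prefer integral on C2)
bond 0 →R1  (closing 1-jn rule on J1)

b0 stroke at R1
b1 stroke at J1
b2 stroke at J1
b3 stroke at J1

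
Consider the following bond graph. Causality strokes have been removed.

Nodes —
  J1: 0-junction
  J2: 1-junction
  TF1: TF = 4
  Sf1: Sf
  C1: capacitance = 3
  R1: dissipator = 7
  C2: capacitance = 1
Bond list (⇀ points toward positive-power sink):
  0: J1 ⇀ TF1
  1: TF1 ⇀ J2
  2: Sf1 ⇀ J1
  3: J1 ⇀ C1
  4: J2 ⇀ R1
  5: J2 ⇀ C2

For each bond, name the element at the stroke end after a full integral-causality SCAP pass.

b0 stroke at TF1
b1 stroke at J2
b2 stroke at Sf1
b3 stroke at J1
b4 stroke at R1
b5 stroke at J2

bond 2 stroke at Sf1  (source Sf1 imposes f)
bond 3 stroke at J1  (C1: C, integral causality)
bond 0 stroke at TF1  (J1 effort already set via bond 3)
bond 1 stroke at J2  (through TF1, causality passes straight; one stroke at TF1)
bond 5 stroke at J2  (C2 outputs effort q/C2)
bond 4 stroke at R1  (J2: last free bond brings flow in)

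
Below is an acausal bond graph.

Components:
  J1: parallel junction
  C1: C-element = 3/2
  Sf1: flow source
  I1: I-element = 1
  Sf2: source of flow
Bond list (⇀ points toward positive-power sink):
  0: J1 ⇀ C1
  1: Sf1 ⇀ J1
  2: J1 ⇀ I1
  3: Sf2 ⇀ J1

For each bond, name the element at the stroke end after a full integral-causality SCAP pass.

#0 stroke→J1
#1 stroke→Sf1
#2 stroke→I1
#3 stroke→Sf2

bond 1 |Sf1  (Sf1: flow source, stroke at near end)
bond 3 |Sf2  (Sf2 (Sf) sets flow on bond)
bond 0 |J1  (C1: C, integral causality)
bond 2 |I1  (J1: bond 0 brought effort, rest push out)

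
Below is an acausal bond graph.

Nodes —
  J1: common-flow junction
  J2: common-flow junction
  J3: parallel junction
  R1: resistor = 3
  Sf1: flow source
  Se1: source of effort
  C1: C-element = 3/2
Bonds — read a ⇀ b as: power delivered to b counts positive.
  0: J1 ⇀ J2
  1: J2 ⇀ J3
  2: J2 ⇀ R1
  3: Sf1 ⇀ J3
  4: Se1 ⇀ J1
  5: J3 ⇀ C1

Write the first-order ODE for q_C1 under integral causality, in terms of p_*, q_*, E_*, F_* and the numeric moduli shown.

#3 stroke→Sf1  (Sf1 fixes flow; stroke at Sf1)
#4 stroke→J1  (Se1 fixes effort; stroke away)
#0 stroke→J2  (closing 1-jn rule on J1)
#5 stroke→J3  (C1: C, integral causality)
#1 stroke→J2  (J3: bond 5 brought effort, rest push out)
#2 stroke→R1  (closing 1-jn rule on J2)

dq_C1/dt = E_Se1/3 + F_Sf1 - 2*q_C1/9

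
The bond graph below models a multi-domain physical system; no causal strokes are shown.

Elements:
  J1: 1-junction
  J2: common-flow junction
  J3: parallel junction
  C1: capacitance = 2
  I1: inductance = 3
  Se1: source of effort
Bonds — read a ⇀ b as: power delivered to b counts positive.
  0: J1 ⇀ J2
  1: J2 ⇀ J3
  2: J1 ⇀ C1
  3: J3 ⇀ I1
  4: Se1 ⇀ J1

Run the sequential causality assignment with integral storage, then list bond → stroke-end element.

bond 0 |J2
bond 1 |J3
bond 2 |J1
bond 3 |I1
bond 4 |J1

b4 stroke→J1  (Se1: effort source, stroke at far end)
b2 stroke→J1  (C1: C, integral causality)
b0 stroke→J2  (only one flow-in slot at J1)
b1 stroke→J3  (only one flow-in slot at J2)
b3 stroke→I1  (0-jn J3 has e-setter on 1)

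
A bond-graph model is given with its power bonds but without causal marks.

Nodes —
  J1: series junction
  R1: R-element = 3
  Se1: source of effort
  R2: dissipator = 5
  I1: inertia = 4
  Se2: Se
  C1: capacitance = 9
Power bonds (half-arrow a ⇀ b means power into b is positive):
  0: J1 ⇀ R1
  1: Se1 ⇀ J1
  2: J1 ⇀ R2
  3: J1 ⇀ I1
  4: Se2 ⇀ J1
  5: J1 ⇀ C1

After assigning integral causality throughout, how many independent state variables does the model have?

bond 1 |J1  (Se1 fixes effort; stroke away)
bond 4 |J1  (Se2: effort source, stroke at far end)
bond 3 |I1  (I1: I, integral causality)
bond 0 |J1  (1-jn J1 has f-setter on 3)
bond 2 |J1  (J1: bond 3 brought flow, rest push out)
bond 5 |J1  (common-f at J1 fixed by 3)

2  (C1, I1 all integral)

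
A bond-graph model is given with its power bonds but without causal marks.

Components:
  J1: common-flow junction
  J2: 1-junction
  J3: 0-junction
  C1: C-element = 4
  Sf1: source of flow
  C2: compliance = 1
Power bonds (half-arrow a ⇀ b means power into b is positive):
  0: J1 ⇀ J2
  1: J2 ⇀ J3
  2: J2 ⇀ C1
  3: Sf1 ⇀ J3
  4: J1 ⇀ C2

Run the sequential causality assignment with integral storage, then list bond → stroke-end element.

bond 3 →Sf1  (Sf1 fixes flow; stroke at Sf1)
bond 1 →J3  (only one effort-in slot at J3)
bond 0 →J2  (common-f at J2 fixed by 1)
bond 2 →J2  (J2 flow already set via bond 1)
bond 4 →J1  (J1: bond 0 brought flow, rest push out)

β0 |J2
β1 |J3
β2 |J2
β3 |Sf1
β4 |J1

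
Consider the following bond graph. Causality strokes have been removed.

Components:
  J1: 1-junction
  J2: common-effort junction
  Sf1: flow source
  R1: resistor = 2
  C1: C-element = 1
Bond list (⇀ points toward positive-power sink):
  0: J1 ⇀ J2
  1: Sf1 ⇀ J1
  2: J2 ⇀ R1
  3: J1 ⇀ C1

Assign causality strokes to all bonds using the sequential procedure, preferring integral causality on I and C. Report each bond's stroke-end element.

β0 |J1
β1 |Sf1
β2 |J2
β3 |J1

b1 stroke→Sf1  (Sf1: flow source, stroke at near end)
b0 stroke→J1  (1-jn J1 has f-setter on 1)
b3 stroke→J1  (1-jn J1 has f-setter on 1)
b2 stroke→J2  (J2: last free bond brings effort in)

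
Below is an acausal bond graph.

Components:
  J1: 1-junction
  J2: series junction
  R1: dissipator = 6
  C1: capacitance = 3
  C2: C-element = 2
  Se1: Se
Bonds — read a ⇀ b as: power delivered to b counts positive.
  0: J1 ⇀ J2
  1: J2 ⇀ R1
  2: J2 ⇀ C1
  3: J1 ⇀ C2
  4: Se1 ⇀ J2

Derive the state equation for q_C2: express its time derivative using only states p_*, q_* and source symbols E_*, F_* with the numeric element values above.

dq_C2/dt = E_Se1/6 - q_C1/18 - q_C2/12

bond 4 stroke→J2  (Se1 fixes effort; stroke away)
bond 2 stroke→J2  (C1 outputs effort q/C1)
bond 3 stroke→J1  (C2 outputs effort q/C2)
bond 0 stroke→J2  (J1: last free bond brings flow in)
bond 1 stroke→R1  (closing 1-jn rule on J2)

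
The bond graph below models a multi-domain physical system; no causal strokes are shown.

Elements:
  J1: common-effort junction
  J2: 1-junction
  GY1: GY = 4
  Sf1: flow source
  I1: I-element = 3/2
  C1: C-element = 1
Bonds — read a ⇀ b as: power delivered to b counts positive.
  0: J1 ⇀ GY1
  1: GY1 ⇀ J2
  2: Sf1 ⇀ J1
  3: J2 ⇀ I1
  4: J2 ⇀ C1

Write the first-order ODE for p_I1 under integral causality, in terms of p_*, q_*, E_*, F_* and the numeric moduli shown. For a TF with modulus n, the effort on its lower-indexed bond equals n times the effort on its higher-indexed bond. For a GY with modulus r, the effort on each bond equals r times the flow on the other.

b2 →Sf1  (Sf1: flow source, stroke at near end)
b0 →J1  (J1: last free bond brings effort in)
b1 →J2  (GY GY1: same side as bond 0)
b3 →I1  (prefer integral on I1)
b4 →J2  (common-f at J2 fixed by 3)

dp_I1/dt = 4*F_Sf1 - q_C1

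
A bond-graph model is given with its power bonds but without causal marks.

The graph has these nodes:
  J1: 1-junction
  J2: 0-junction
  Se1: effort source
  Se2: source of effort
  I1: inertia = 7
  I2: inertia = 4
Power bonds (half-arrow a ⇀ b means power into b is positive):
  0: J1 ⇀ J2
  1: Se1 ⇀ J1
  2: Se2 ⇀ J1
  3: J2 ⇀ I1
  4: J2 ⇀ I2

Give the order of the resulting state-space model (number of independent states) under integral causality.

β1 stroke at J1  (Se1: effort source, stroke at far end)
β2 stroke at J1  (Se2 (Se) sets effort on bond)
β0 stroke at J2  (J1: last free bond brings flow in)
β3 stroke at I1  (J2: bond 0 brought effort, rest push out)
β4 stroke at I2  (J2: bond 0 brought effort, rest push out)

2  (I1, I2 all integral)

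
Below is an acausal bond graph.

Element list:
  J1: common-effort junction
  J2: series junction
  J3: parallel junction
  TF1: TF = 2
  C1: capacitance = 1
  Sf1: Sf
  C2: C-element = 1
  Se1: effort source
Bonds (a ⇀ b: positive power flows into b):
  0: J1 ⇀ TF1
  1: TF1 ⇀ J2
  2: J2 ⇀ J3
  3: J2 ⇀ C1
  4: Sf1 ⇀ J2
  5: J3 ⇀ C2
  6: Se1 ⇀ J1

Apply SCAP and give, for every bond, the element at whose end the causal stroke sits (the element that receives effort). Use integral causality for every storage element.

bond 0 |TF1
bond 1 |J2
bond 2 |J2
bond 3 |J2
bond 4 |Sf1
bond 5 |J3
bond 6 |J1

#4 →Sf1  (Sf1 fixes flow; stroke at Sf1)
#6 →J1  (source Se1 imposes e)
#0 →TF1  (common-e at J1 fixed by 6)
#1 →J2  (J2: bond 4 brought flow, rest push out)
#2 →J2  (J2: bond 4 brought flow, rest push out)
#3 →J2  (common-f at J2 fixed by 4)
#5 →J3  (J3: last free bond brings effort in)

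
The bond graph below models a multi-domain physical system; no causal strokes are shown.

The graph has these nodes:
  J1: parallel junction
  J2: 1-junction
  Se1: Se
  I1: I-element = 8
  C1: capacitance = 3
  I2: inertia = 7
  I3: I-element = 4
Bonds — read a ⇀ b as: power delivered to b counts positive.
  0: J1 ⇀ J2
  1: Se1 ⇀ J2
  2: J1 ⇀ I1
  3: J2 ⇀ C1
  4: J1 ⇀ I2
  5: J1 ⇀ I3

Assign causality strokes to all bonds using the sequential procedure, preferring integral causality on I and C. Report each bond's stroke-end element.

b1 stroke→J2  (Se1: effort source, stroke at far end)
b2 stroke→I1  (prefer integral on I1)
b3 stroke→J2  (prefer integral on C1)
b0 stroke→J1  (only one flow-in slot at J2)
b4 stroke→I2  (J1: bond 0 brought effort, rest push out)
b5 stroke→I3  (J1: bond 0 brought effort, rest push out)

bond 0 |J1
bond 1 |J2
bond 2 |I1
bond 3 |J2
bond 4 |I2
bond 5 |I3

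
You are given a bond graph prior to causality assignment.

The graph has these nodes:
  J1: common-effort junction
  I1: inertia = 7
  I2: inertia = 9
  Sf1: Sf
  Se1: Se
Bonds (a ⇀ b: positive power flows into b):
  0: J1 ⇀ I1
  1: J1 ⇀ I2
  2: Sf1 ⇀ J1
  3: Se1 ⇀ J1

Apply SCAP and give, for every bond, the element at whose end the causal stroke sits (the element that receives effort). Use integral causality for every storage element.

β0 |I1
β1 |I2
β2 |Sf1
β3 |J1

#2 |Sf1  (Sf1 (Sf) sets flow on bond)
#3 |J1  (Se1 fixes effort; stroke away)
#0 |I1  (J1 effort already set via bond 3)
#1 |I2  (common-e at J1 fixed by 3)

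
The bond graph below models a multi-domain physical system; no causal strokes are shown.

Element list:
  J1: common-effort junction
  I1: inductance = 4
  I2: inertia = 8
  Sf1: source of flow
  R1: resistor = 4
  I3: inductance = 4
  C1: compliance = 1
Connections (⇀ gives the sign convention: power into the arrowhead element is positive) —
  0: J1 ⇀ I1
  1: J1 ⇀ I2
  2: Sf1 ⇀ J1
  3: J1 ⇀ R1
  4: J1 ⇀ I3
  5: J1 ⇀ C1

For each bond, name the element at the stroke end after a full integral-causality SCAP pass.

bond 0 stroke→I1
bond 1 stroke→I2
bond 2 stroke→Sf1
bond 3 stroke→R1
bond 4 stroke→I3
bond 5 stroke→J1

b2 stroke→Sf1  (source Sf1 imposes f)
b0 stroke→I1  (I1 outputs flow p/I1)
b1 stroke→I2  (I2 integral (f out))
b4 stroke→I3  (I3 outputs flow p/I3)
b5 stroke→J1  (C1 outputs effort q/C1)
b3 stroke→R1  (J1 effort already set via bond 5)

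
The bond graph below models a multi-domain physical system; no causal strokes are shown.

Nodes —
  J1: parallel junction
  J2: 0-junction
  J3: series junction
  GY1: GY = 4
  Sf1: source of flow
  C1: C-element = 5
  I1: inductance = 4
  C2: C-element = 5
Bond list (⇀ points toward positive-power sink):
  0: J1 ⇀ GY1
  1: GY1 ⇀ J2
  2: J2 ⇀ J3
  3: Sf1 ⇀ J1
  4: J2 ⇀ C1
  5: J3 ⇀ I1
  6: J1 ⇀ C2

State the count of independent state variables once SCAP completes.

3  (C1, C2, I1 all integral)

b3 stroke at Sf1  (Sf1 fixes flow; stroke at Sf1)
b4 stroke at J2  (C1 integral (e out))
b1 stroke at GY1  (0-jn J2 has e-setter on 4)
b2 stroke at J3  (J2: bond 4 brought effort, rest push out)
b5 stroke at I1  (J3: last free bond brings flow in)
b0 stroke at GY1  (GY1 both-in/both-out from 1)
b6 stroke at J1  (closing 0-jn rule on J1)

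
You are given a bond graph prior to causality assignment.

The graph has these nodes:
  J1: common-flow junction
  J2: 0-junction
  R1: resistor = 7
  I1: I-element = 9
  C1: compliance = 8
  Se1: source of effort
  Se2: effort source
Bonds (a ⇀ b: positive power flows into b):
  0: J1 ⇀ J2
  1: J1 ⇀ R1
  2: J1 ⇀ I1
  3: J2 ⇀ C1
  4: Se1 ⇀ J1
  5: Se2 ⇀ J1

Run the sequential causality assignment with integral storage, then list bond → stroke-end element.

b0 stroke at J1
b1 stroke at J1
b2 stroke at I1
b3 stroke at J2
b4 stroke at J1
b5 stroke at J1

β4 stroke→J1  (Se1 (Se) sets effort on bond)
β5 stroke→J1  (source Se2 imposes e)
β2 stroke→I1  (I1: I, integral causality)
β0 stroke→J1  (1-jn J1 has f-setter on 2)
β1 stroke→J1  (J1: bond 2 brought flow, rest push out)
β3 stroke→J2  (closing 0-jn rule on J2)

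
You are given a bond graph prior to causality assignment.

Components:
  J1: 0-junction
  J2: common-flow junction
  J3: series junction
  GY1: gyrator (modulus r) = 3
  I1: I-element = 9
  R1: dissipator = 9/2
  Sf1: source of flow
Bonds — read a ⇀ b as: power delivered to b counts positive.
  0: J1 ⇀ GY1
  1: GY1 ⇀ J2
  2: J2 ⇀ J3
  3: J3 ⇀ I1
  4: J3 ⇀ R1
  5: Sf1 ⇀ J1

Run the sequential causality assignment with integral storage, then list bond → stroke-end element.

β5 stroke at Sf1  (source Sf1 imposes f)
β0 stroke at J1  (closing 0-jn rule on J1)
β1 stroke at J2  (GY1 both-in/both-out from 0)
β2 stroke at J3  (only one flow-in slot at J2)
β3 stroke at I1  (I1 integral (f out))
β4 stroke at J3  (1-jn J3 has f-setter on 3)

β0 stroke at J1
β1 stroke at J2
β2 stroke at J3
β3 stroke at I1
β4 stroke at J3
β5 stroke at Sf1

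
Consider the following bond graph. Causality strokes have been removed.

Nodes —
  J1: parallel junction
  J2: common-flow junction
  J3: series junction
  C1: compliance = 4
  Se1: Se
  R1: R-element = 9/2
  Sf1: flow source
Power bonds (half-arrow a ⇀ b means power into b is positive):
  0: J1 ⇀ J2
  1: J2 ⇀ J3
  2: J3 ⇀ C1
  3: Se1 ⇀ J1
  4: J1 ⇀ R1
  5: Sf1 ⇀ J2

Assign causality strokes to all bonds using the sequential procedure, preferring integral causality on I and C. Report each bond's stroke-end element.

β0 |J2
β1 |J2
β2 |J3
β3 |J1
β4 |R1
β5 |Sf1

#3 |J1  (Se1 fixes effort; stroke away)
#5 |Sf1  (source Sf1 imposes f)
#0 |J2  (J1: bond 3 brought effort, rest push out)
#4 |R1  (J1 effort already set via bond 3)
#1 |J2  (common-f at J2 fixed by 5)
#2 |J3  (1-jn J3 has f-setter on 1)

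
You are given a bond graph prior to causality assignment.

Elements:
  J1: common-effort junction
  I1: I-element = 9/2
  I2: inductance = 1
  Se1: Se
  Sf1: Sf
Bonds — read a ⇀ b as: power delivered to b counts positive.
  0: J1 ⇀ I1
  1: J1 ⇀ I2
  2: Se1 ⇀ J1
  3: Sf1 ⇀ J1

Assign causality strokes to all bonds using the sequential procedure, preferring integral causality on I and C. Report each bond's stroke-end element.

#0 |I1
#1 |I2
#2 |J1
#3 |Sf1

#2 stroke at J1  (Se1 fixes effort; stroke away)
#3 stroke at Sf1  (Sf1 fixes flow; stroke at Sf1)
#0 stroke at I1  (J1 effort already set via bond 2)
#1 stroke at I2  (J1 effort already set via bond 2)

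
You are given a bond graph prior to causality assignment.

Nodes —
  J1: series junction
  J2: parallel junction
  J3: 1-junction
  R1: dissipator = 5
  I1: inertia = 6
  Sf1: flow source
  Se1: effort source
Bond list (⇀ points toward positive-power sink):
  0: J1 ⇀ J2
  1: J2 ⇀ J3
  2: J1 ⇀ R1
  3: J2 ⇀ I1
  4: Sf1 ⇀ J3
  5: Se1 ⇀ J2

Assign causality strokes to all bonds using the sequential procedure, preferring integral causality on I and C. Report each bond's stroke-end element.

β4 stroke→Sf1  (Sf1 fixes flow; stroke at Sf1)
β5 stroke→J2  (Se1 fixes effort; stroke away)
β0 stroke→J1  (0-jn J2 has e-setter on 5)
β1 stroke→J3  (J2: bond 5 brought effort, rest push out)
β3 stroke→I1  (common-e at J2 fixed by 5)
β2 stroke→R1  (J1 needs exactly one f-in)

β0 stroke→J1
β1 stroke→J3
β2 stroke→R1
β3 stroke→I1
β4 stroke→Sf1
β5 stroke→J2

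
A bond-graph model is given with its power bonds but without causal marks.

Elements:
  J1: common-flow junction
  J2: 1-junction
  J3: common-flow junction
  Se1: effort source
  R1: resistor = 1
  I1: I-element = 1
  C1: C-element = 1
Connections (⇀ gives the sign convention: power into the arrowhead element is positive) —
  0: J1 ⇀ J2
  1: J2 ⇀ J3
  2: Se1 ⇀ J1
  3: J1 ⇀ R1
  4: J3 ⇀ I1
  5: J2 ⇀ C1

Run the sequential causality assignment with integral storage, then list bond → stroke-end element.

bond 2 →J1  (Se1 (Se) sets effort on bond)
bond 4 →I1  (I1 outputs flow p/I1)
bond 1 →J3  (1-jn J3 has f-setter on 4)
bond 0 →J2  (common-f at J2 fixed by 1)
bond 5 →J2  (1-jn J2 has f-setter on 1)
bond 3 →J1  (J1 flow already set via bond 0)

β0 →J2
β1 →J3
β2 →J1
β3 →J1
β4 →I1
β5 →J2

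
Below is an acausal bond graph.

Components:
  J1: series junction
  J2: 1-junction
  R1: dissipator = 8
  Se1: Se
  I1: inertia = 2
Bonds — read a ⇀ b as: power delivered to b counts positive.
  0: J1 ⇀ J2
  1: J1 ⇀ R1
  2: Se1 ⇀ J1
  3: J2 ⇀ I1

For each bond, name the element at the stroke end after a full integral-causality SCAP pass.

b0 stroke at J2
b1 stroke at J1
b2 stroke at J1
b3 stroke at I1

bond 2 stroke at J1  (Se1 fixes effort; stroke away)
bond 3 stroke at I1  (prefer integral on I1)
bond 0 stroke at J2  (common-f at J2 fixed by 3)
bond 1 stroke at J1  (J1: bond 0 brought flow, rest push out)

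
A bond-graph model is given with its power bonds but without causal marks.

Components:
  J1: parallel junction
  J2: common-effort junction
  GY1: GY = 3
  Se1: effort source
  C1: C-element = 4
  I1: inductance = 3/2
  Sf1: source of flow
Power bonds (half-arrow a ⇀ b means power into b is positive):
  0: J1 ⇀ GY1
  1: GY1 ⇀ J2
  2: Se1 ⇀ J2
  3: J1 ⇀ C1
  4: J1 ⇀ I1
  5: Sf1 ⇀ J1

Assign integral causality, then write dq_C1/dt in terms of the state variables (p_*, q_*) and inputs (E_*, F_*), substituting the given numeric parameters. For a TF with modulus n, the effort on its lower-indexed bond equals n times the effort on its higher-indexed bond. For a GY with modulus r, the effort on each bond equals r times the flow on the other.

β2 →J2  (source Se1 imposes e)
β5 →Sf1  (source Sf1 imposes f)
β1 →GY1  (J2 effort already set via bond 2)
β0 →GY1  (GY1 both-in/both-out from 1)
β3 →J1  (C1 outputs effort q/C1)
β4 →I1  (common-e at J1 fixed by 3)

dq_C1/dt = -E_Se1/3 + F_Sf1 - 2*p_I1/3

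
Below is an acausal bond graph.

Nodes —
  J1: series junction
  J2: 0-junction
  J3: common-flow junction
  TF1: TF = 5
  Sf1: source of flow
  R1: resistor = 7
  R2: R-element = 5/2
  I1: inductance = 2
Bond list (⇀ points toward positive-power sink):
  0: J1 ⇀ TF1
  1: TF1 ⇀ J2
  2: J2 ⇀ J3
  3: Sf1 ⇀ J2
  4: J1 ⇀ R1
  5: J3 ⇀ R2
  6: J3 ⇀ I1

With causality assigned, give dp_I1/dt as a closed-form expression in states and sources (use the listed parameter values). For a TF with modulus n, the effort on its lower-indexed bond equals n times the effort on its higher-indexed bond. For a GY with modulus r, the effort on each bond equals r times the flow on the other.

β3 |Sf1  (Sf1 (Sf) sets flow on bond)
β6 |I1  (I1: I, integral causality)
β2 |J3  (J3: bond 6 brought flow, rest push out)
β5 |J3  (J3: bond 6 brought flow, rest push out)
β1 |J2  (only one effort-in slot at J2)
β0 |TF1  (through TF1, causality passes straight; one stroke at TF1)
β4 |J1  (1-jn J1 has f-setter on 0)

dp_I1/dt = 7*F_Sf1/25 - 139*p_I1/100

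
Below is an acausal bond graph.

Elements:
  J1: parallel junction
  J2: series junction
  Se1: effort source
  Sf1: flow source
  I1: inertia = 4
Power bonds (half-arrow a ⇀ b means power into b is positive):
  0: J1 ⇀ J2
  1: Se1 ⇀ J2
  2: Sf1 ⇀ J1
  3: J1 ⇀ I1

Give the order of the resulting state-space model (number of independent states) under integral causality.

1  (I1 all integral)

#1 stroke at J2  (Se1: effort source, stroke at far end)
#2 stroke at Sf1  (Sf1 fixes flow; stroke at Sf1)
#0 stroke at J1  (J2: last free bond brings flow in)
#3 stroke at I1  (J1: bond 0 brought effort, rest push out)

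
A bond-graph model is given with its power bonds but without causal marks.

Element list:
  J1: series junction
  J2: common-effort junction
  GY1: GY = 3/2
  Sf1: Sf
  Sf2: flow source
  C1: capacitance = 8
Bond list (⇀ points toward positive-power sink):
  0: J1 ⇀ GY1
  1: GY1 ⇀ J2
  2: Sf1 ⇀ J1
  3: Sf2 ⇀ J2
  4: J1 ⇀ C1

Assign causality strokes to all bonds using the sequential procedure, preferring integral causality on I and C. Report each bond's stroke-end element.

β0 stroke at J1
β1 stroke at J2
β2 stroke at Sf1
β3 stroke at Sf2
β4 stroke at J1

#2 →Sf1  (Sf1 fixes flow; stroke at Sf1)
#3 →Sf2  (source Sf2 imposes f)
#0 →J1  (J1 flow already set via bond 2)
#4 →J1  (J1 flow already set via bond 2)
#1 →J2  (J2 needs exactly one e-in)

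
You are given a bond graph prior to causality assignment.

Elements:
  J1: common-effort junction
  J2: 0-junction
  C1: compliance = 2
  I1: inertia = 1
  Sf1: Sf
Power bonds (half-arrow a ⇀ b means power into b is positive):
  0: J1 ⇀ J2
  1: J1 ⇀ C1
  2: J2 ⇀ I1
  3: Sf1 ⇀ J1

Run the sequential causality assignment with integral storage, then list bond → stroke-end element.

bond 0 |J2
bond 1 |J1
bond 2 |I1
bond 3 |Sf1

b3 stroke→Sf1  (source Sf1 imposes f)
b1 stroke→J1  (C1 outputs effort q/C1)
b0 stroke→J2  (0-jn J1 has e-setter on 1)
b2 stroke→I1  (0-jn J2 has e-setter on 0)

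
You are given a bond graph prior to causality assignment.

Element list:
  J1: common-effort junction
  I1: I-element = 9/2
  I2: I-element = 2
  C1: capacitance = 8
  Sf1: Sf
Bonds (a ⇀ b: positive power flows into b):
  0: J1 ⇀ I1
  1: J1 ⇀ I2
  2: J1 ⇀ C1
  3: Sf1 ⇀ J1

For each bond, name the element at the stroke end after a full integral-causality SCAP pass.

b0 stroke→I1
b1 stroke→I2
b2 stroke→J1
b3 stroke→Sf1

β3 →Sf1  (Sf1: flow source, stroke at near end)
β0 →I1  (I1 integral (f out))
β1 →I2  (I2 outputs flow p/I2)
β2 →J1  (J1 needs exactly one e-in)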